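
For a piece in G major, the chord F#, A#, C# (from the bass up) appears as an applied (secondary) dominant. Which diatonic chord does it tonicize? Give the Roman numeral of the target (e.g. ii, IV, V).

The chord is a major triad on F#.
A dominant resolves down a perfect fifth: F# → B. In G major, B is scale degree 3, i.e. iii.

iii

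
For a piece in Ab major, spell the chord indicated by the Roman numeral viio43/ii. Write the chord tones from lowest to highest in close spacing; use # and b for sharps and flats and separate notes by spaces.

Eb Gb A C

The slash marks an applied leading-tone chord: viio of ii. In Ab major, ii is Bb, so the leading tone to it is A, a half step below.
Building a fully diminished seventh chord on A gives A-C-Eb-Gb.
With the 43 figure the chord is in second inversion; from the bass Eb upward in close position it reads Eb-Gb-A-C.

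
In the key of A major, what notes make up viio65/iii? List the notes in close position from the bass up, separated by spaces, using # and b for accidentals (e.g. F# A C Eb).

D# F# A B#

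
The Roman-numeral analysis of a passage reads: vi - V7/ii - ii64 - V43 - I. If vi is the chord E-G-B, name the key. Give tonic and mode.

vi is given as E-G-B — a minor triad with root E.
If E is scale degree 6 and the mode makes that degree carry a minor triad, the tonic is G and the mode is major.

G major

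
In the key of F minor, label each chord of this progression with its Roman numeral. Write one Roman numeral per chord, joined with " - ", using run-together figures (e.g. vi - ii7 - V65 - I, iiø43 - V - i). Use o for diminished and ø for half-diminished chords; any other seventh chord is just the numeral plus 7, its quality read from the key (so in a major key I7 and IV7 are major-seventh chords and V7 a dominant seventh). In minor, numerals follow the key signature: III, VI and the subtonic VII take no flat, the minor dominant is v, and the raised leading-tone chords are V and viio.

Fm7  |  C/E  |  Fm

i7 - V6 - i

Fm7 has root F, degree 1 in F minor, so i7.
C/E: root C is the dominant; major triad there is V6.
Fm has root F, degree 1 in F minor, so i.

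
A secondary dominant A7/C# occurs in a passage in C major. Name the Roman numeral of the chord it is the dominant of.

The chord is a dominant seventh chord on A.
A dominant resolves down a perfect fifth: A → D. In C major, D is scale degree 2, i.e. ii.

ii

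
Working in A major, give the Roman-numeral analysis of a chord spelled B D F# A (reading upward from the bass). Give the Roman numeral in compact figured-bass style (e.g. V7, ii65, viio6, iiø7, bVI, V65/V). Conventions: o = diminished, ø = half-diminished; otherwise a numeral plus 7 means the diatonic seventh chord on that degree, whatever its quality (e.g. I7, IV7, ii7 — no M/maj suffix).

The pitches B-D-F#-A form a minor seventh chord rooted on B.
In A major, B is the supertonic; the diatonic minor seventh chord there is ii7.

ii7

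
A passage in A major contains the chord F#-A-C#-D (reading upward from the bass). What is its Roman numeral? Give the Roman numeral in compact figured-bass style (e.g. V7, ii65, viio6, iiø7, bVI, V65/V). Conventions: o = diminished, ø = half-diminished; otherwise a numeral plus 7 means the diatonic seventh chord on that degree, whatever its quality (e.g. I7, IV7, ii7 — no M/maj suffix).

Stacked in thirds the chord is D-F#-A-C#: a major seventh chord on D.
D is scale degree 4 in A major, and a major seventh chord on that degree is written IV7.
With F# in the bass the chord is in first inversion, so the figured bass is 65.

IV65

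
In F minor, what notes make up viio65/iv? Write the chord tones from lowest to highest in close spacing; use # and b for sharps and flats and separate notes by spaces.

C Eb Gb A

The slash marks an applied leading-tone chord: viio of iv. In F minor, iv is Bb, so the leading tone to it is A, a half step below.
Building a fully diminished seventh chord on A gives A-C-Eb-Gb.
The figured bass 65 indicates first inversion, placing the third (C) in the bass: C-Eb-Gb-A.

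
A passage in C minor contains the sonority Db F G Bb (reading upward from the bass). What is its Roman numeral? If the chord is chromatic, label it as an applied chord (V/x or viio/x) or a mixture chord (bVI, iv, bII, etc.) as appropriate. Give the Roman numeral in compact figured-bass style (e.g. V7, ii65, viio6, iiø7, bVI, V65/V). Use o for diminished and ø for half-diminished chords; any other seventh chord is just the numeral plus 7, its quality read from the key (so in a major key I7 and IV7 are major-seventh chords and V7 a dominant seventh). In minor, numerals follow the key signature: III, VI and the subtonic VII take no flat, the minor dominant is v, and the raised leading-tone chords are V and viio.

viiø43/VI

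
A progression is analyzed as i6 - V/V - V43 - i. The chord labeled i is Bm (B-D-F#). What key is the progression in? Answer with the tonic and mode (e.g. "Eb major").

The anchor chord is a minor triad on B, labeled i.
If B is scale degree 1 and the mode makes that degree carry a minor triad, the tonic is B and the mode is minor.

B minor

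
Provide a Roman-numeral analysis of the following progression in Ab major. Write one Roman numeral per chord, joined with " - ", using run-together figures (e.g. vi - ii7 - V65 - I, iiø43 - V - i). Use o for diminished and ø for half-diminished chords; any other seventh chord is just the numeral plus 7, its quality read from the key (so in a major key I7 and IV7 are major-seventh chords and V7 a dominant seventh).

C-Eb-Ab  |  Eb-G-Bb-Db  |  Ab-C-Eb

C-Eb-Ab: major triad on Ab = scale degree 1 → I6.
Eb-G-Bb-Db has root Eb, degree 5 in Ab major, so V7.
Ab-C-Eb has root Ab, degree 1 in Ab major, so I.

I6 - V7 - I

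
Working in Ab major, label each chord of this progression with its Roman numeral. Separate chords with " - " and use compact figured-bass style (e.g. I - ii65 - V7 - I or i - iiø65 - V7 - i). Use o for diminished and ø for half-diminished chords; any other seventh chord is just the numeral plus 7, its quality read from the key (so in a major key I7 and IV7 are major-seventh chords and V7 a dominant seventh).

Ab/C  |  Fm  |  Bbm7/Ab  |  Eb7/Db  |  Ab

I6 - vi - ii42 - V42 - I

Ab/C: major triad on Ab = scale degree 1 → I6.
Fm: root F is the submediant; minor triad there is vi.
Bbm7/Ab has root Bb, degree 2 in Ab major, so ii42.
Eb7/Db has root Eb, degree 5 in Ab major, so V42.
Ab: root Ab is the tonic; major triad there is I.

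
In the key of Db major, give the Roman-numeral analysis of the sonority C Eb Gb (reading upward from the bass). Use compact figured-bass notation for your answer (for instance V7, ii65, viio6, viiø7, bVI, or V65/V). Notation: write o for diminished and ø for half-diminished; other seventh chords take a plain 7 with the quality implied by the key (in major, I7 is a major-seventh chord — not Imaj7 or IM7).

Stacked in thirds the chord is C-Eb-Gb: a diminished triad on C.
C is scale degree 7 in Db major, and a diminished triad on that degree is written viio.

viio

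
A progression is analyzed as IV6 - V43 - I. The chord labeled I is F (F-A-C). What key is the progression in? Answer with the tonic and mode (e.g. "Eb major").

The anchor chord is a major triad on F, labeled I.
If F is scale degree 1 and the mode makes that degree carry a major triad, the tonic is F and the mode is major.

F major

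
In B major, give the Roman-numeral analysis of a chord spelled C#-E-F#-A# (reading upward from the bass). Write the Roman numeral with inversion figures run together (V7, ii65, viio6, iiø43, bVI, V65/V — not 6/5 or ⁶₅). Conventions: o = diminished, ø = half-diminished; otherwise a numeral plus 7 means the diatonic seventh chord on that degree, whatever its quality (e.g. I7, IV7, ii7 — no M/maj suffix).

V43

The pitches F#-A#-C#-E form a dominant seventh chord rooted on F#.
In B major, F# is the dominant; the diatonic dominant seventh chord there is V7.
With C# in the bass the chord is in second inversion, so the figured bass is 43.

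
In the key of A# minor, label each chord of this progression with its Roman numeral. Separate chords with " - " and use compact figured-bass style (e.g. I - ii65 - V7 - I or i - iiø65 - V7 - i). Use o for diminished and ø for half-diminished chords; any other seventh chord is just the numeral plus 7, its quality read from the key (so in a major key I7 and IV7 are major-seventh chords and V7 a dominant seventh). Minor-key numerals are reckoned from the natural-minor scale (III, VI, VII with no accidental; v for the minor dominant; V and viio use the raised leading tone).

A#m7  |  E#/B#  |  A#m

A#m7: minor seventh chord on A# = scale degree 1 → i7.
E#/B#: major triad on E# = scale degree 5 → V64.
A#m: root A# is the tonic; minor triad there is i.

i7 - V64 - i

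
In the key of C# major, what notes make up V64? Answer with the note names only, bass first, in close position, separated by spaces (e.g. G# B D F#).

The numeral's case and figure indicate a major triad. In C# major its root, the fifth degree, is G#.
Stacking thirds from G# gives G#-B#-D#.
With the 64 figure the chord is in second inversion; from the bass D# upward in close position it reads D#-G#-B#.

D# G# B#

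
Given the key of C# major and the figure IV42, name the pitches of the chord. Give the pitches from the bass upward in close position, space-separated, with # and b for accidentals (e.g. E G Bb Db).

The numeral's case and figure indicate a major seventh chord. In C# major its root, scale degree 4, is F#.
Stacking thirds from F# gives F#-A#-C#-E#.
With the 42 figure the chord is in third inversion; from the bass E# upward in close position it reads E#-F#-A#-C#.

E# F# A# C#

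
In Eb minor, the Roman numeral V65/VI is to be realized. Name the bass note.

Bb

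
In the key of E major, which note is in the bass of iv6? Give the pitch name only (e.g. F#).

C

iv in E major has root A; the chord is A-C-E.
The figure 6 means first inversion — the third is in the bass.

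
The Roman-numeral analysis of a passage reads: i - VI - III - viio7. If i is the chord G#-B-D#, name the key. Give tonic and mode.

G# minor

The anchor chord is a minor triad on G#, labeled i.
If G# is scale degree 1 and the mode makes that degree carry a minor triad, the tonic is G# and the mode is minor.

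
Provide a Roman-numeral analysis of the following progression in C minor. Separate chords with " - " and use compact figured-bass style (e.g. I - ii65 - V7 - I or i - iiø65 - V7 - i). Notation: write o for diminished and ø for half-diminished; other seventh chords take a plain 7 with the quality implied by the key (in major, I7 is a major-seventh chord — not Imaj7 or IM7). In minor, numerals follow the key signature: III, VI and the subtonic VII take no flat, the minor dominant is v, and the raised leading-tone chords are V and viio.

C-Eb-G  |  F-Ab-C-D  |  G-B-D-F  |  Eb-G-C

C-Eb-G has root C, degree 1 in C minor, so i.
F-Ab-C-D: root D is the supertonic; half-diminished seventh chord there is iiø65.
G-B-D-F: dominant seventh chord on G = scale degree 5 → V7.
Eb-G-C has root C, degree 1 in C minor, so i6.

i - iiø65 - V7 - i6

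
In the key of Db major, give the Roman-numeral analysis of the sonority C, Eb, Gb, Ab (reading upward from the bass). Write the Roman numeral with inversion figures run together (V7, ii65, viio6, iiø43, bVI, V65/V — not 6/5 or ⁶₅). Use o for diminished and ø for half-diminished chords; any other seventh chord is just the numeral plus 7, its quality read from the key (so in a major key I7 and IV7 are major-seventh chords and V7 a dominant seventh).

V65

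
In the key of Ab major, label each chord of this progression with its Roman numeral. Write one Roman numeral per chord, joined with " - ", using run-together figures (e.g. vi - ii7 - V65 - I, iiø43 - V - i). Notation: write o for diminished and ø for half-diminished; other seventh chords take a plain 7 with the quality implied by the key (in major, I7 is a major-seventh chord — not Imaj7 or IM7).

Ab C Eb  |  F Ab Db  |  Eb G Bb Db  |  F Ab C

I - IV6 - V7 - vi

Ab-C-Eb: major triad on Ab = scale degree 1 → I.
F-Ab-Db has root Db, degree 4 in Ab major, so IV6.
Eb-G-Bb-Db: dominant seventh chord on Eb = scale degree 5 → V7.
F-Ab-C has root F, degree 6 in Ab major, so vi.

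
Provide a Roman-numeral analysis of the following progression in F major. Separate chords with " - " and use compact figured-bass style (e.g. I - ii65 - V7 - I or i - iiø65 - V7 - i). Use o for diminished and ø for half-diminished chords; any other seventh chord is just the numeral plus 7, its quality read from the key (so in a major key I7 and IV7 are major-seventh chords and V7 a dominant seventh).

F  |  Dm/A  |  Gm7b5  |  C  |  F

F has root F, degree 1 in F major, so I.
Dm/A has root D, degree 6 in F major, so vi64.
Gm7b5: G with this quality isn't in the key; it's iiø7, borrowed from the parallel minor.
C: root C is the dominant; major triad there is V.
F: root F is the tonic; major triad there is I.

I - vi64 - iiø7 - V - I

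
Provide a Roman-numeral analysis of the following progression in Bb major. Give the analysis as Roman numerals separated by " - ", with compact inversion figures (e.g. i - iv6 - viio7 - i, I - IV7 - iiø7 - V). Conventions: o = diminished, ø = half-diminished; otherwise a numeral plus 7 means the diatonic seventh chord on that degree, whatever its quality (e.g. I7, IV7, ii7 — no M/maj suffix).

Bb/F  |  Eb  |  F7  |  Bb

Bb/F has root Bb, degree 1 in Bb major, so I64.
Eb has root Eb, degree 4 in Bb major, so IV.
F7: root F is the dominant; dominant seventh chord there is V7.
Bb has root Bb, degree 1 in Bb major, so I.

I64 - IV - V7 - I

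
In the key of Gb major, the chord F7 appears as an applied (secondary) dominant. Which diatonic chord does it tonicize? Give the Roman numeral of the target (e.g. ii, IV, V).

The chord is a dominant seventh chord on F.
A dominant resolves down a perfect fifth: F → Bb. In Gb major, Bb is scale degree 3, i.e. iii.

iii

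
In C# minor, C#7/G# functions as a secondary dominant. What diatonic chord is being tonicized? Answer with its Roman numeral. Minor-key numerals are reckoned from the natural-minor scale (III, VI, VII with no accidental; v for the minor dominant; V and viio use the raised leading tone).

The chord is a dominant seventh chord on C#.
A dominant resolves down a perfect fifth: C# → F#. In C# minor, F# is scale degree 4, i.e. iv.

iv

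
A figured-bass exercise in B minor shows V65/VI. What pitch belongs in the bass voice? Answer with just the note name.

F#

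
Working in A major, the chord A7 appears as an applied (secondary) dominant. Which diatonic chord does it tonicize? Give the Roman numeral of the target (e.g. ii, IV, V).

The chord is a dominant seventh chord on A.
A dominant resolves down a perfect fifth: A → D. In A major, D is scale degree 4, i.e. IV.

IV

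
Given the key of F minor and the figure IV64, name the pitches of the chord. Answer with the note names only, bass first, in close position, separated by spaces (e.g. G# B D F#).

IV64 is the major subdominant, borrowed from the parallel major. In F minor that root is Bb.
So the chord is Bb-D-F.
The figured bass 64 indicates second inversion, placing the fifth (F) in the bass: F-Bb-D.

F Bb D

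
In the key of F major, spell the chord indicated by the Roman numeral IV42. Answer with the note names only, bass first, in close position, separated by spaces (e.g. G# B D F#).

A Bb D F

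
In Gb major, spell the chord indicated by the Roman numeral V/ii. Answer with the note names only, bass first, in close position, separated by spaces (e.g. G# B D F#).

The slash means an applied dominant: we want the dominant of ii. In Gb major, ii is Ab minor, and its dominant is built on Eb.
Building a major triad on Eb gives Eb-G-Bb.

Eb G Bb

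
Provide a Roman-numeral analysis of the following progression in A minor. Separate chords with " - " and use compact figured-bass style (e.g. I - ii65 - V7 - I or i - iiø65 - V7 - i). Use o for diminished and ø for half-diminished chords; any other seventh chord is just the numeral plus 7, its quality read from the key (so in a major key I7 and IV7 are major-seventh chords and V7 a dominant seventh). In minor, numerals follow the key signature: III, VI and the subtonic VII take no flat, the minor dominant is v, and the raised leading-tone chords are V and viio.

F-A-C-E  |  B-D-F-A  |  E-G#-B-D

F-A-C-E has root F, degree 6 in A minor, so VI7.
B-D-F-A: half-diminished seventh chord on B = scale degree 2 → iiø7.
E-G#-B-D: root E is the dominant; dominant seventh chord there is V7.

VI7 - iiø7 - V7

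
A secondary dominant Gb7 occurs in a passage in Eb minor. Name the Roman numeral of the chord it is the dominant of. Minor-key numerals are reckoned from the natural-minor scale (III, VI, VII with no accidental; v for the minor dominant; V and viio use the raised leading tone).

VI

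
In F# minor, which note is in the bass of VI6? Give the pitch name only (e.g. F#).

F#

VI in F# minor has root D; the chord is D-F#-A.
The figure 6 means first inversion — the third is in the bass.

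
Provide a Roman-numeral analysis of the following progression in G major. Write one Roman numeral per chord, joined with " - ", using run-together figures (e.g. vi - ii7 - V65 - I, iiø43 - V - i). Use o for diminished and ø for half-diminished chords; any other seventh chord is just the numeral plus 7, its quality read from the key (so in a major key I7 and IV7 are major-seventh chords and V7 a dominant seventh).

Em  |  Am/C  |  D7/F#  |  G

Em: root E is the submediant; minor triad there is vi.
Am/C: minor triad on A = scale degree 2 → ii6.
D7/F#: dominant seventh chord on D = scale degree 5 → V65.
G: major triad on G = scale degree 1 → I.

vi - ii6 - V65 - I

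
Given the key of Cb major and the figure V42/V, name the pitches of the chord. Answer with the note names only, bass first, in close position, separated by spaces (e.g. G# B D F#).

Cb Db F Ab

The slash means an applied dominant: we want the dominant of V. In Cb major, V is Gb major, and its dominant is built on Db.
Building a dominant seventh chord on Db gives Db-F-Ab-Cb.
The figured bass 42 indicates third inversion, placing the seventh (Cb) in the bass: Cb-Db-F-Ab.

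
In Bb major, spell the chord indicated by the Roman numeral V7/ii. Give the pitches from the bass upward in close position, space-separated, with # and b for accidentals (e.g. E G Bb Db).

V7/ii is a secondary dominant — the dominant seventh of ii. ii in Bb major is C, so the applied chord's root is G, a perfect fifth above.
Building a dominant seventh chord on G gives G-B-D-F.

G B D F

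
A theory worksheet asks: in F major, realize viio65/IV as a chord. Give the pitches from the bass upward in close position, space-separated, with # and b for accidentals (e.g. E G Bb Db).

C Eb Gb A

The slash marks an applied leading-tone chord: viio of IV. In F major, IV is Bb, so the leading tone to it is A, a half step below.
Building a fully diminished seventh chord on A gives A-C-Eb-Gb.
With the 65 figure the chord is in first inversion; from the bass C upward in close position it reads C-Eb-Gb-A.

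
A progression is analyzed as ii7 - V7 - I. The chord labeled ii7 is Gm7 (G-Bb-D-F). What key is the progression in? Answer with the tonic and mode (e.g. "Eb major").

F major

The anchor chord is a minor seventh chord on G, labeled ii7.
ii7 on G implies G is the supertonic; that puts the tonic at F, and the lowercase numeral fits major mode.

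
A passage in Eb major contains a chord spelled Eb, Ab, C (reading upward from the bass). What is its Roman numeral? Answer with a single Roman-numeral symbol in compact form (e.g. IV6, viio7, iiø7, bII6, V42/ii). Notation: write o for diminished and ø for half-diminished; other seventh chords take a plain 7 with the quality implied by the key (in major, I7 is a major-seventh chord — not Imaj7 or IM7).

IV64

Stacked in thirds the chord is Ab-C-Eb: a major triad on Ab.
Ab is scale degree 4 in Eb major, and a major triad on that degree is written IV.
With Eb in the bass the chord is in second inversion, so the figured bass is 64.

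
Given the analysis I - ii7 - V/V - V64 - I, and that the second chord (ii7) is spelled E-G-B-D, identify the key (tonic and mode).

The anchor chord is a minor seventh chord on E, labeled ii7.
ii7 on E implies E is the supertonic; that puts the tonic at D, and the lowercase numeral fits major mode.

D major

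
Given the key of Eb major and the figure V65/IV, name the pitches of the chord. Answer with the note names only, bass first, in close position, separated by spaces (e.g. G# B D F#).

V65/IV is a secondary dominant — the dominant seventh of IV. IV in Eb major is Ab, so the applied chord's root is Eb, a perfect fifth above.
Building a dominant seventh chord on Eb gives Eb-G-Bb-Db.
With the 65 figure the chord is in first inversion; from the bass G upward in close position it reads G-Bb-Db-Eb.

G Bb Db Eb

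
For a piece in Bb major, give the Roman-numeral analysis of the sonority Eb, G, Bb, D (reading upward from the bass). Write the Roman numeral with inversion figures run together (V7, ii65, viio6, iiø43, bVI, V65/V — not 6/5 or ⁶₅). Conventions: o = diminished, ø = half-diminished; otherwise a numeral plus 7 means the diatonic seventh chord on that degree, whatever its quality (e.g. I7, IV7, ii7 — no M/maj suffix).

The pitches Eb-G-Bb-D form a major seventh chord rooted on Eb.
In Bb major, Eb is the subdominant; the diatonic major seventh chord there is IV7.

IV7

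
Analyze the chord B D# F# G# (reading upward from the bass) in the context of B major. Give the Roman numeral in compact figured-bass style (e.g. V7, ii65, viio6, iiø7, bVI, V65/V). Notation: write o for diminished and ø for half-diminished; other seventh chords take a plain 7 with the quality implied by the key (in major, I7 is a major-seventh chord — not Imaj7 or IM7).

The pitches G#-B-D#-F# form a minor seventh chord rooted on G#.
In B major, G# is the submediant; the diatonic minor seventh chord there is vi7.
With B in the bass the chord is in first inversion, so the figured bass is 65.

vi65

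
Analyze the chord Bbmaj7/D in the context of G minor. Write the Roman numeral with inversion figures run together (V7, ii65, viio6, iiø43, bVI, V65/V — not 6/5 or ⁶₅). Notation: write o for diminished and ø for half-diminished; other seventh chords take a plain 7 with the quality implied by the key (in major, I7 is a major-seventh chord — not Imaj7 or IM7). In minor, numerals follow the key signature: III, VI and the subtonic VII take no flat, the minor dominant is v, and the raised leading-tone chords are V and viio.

III65

Stacked in thirds the chord is Bb-D-F-A: a major seventh chord on Bb.
In G minor, Bb is the mediant; the diatonic major seventh chord there is III7.
With D in the bass the chord is in first inversion, so the figured bass is 65.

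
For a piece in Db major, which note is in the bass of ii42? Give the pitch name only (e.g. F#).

ii in Db major has root Eb; the chord is Eb-Gb-Bb-Db.
The figure 42 means third inversion — the seventh is in the bass.

Db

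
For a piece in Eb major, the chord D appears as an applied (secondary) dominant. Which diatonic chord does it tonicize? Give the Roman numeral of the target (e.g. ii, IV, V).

iii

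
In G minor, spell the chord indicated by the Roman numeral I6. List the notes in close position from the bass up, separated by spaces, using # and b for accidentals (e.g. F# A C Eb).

Scale degree 1 in G minor is G; here the chord built on it is altered to a major triad. I6 is the major tonic (Picardy third), borrowed from the parallel major.
So the chord is G-B-D.
The figured bass 6 indicates first inversion, placing the third (B) in the bass: B-D-G.

B D G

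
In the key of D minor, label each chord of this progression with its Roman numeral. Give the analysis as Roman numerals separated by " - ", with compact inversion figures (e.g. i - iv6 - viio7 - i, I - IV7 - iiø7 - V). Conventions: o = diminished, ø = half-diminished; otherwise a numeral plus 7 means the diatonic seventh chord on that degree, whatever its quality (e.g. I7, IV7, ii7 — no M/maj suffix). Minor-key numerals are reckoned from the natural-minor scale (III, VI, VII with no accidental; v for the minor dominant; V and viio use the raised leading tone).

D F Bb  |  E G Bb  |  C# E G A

VI6 - iio - V65

D-F-Bb: major triad on Bb = scale degree 6 → VI6.
E-G-Bb: root E is the supertonic; diminished triad there is iio.
C#-E-G-A: root A is the dominant; dominant seventh chord there is V65.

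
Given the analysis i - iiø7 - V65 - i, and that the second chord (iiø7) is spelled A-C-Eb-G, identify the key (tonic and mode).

G minor

The anchor chord is a half-diminished seventh chord on A, labeled iiø7.
If A is scale degree 2 and the mode makes that degree carry a half-diminished seventh chord, the tonic is G and the mode is minor.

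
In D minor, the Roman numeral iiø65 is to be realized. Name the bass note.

iiø in D minor has root E; the chord is E-G-Bb-D.
The figure 65 means first inversion — the third is in the bass.

G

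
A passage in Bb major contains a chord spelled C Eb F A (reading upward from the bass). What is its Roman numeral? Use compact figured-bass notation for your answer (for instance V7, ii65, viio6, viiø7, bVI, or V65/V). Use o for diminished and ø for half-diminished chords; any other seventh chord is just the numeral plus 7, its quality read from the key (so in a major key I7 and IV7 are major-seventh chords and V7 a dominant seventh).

V43

The pitches F-A-C-Eb form a dominant seventh chord rooted on F.
In Bb major, F is the dominant; the diatonic dominant seventh chord there is V7.
With C in the bass the chord is in second inversion, so the figured bass is 43.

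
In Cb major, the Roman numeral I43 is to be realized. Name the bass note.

I in Cb major has root Cb; the chord is Cb-Eb-Gb-Bb.
The figure 43 means second inversion — the fifth is in the bass.

Gb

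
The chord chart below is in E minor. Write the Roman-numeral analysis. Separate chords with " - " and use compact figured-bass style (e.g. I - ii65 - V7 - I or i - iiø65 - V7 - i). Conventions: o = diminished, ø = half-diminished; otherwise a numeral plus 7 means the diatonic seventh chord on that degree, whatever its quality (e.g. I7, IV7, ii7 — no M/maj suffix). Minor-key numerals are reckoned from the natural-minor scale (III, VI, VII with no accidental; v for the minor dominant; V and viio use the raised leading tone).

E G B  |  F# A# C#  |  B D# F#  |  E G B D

i - V/V - V - i7

E-G-B: minor triad on E = scale degree 1 → i.
F#-A#-C# is the secondary dominant of V (major triad on F#): V/V.
B-D#-F#: root B is the dominant; major triad there is V.
E-G-B-D: root E is the tonic; minor seventh chord there is i7.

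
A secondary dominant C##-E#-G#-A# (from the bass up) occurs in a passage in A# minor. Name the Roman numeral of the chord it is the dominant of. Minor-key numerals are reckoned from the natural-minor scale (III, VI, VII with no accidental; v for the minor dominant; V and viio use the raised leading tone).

The chord is a dominant seventh chord on A#.
A dominant resolves down a perfect fifth: A# → D#. In A# minor, D# is scale degree 4, i.e. iv.

iv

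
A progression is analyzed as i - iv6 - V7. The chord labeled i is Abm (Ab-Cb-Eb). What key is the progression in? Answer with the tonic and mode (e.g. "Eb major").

Ab minor

i is given as Ab-Cb-Eb — a minor triad with root Ab.
If Ab is scale degree 1 and the mode makes that degree carry a minor triad, the tonic is Ab and the mode is minor.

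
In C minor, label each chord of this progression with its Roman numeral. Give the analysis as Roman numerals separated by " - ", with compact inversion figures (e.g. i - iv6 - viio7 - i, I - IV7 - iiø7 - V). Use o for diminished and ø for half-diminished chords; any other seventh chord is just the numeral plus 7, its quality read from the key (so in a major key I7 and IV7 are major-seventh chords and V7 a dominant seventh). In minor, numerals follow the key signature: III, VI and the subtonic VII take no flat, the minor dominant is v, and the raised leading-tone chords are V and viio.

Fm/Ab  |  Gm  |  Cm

iv6 - v - i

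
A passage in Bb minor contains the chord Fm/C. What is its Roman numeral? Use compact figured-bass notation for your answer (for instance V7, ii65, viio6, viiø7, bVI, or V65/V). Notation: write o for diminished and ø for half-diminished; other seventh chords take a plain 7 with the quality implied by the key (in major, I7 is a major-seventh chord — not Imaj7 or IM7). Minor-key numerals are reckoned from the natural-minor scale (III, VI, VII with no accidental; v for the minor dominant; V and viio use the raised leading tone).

v64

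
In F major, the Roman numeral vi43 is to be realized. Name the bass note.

vi in F major has root D; the chord is D-F-A-C.
The figure 43 means second inversion — the fifth is in the bass.

A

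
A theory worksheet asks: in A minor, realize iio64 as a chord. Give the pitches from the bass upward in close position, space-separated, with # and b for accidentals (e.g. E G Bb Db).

F B D

In A minor, the supertonic is B, and the diatonic chord built there is a diminished triad.
That chord is spelled B-D-F.
With the 64 figure the chord is in second inversion; from the bass F upward in close position it reads F-B-D.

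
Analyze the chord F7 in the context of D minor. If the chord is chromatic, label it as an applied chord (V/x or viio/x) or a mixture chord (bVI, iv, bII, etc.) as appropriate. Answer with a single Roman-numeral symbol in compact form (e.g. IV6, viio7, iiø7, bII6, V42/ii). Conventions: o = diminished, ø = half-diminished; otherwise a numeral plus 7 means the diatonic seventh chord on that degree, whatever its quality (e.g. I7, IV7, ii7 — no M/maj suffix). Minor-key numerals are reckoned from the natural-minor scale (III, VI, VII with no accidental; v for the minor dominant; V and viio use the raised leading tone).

The pitches F-A-C-Eb form a dominant seventh chord rooted on F.
F is not a diatonic chord root with this quality in D minor, but it lies a perfect fifth above Bb (VI), so the chord functions as an applied dominant of VI.

V7/VI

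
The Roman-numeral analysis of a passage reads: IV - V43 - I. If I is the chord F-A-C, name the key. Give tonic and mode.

The chord F is a major triad rooted on F; its label is I.
If F is scale degree 1 and the mode makes that degree carry a major triad, the tonic is F and the mode is major.

F major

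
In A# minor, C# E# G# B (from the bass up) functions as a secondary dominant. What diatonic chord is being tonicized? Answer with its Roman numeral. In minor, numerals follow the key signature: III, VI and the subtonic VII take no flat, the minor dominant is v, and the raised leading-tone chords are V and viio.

VI

The chord is a dominant seventh chord on C#.
A dominant resolves down a perfect fifth: C# → F#. In A# minor, F# is scale degree 6, i.e. VI.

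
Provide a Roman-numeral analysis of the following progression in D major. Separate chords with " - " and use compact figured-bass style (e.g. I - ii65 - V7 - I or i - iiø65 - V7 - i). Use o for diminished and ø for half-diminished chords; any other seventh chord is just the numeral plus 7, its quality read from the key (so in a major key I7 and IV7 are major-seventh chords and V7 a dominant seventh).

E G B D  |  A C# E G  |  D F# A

E-G-B-D has root E, degree 2 in D major, so ii7.
A-C#-E-G has root A, degree 5 in D major, so V7.
D-F#-A: major triad on D = scale degree 1 → I.

ii7 - V7 - I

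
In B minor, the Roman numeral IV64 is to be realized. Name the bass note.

B

IV in B minor has root E; the chord is E-G#-B.
The figure 64 means second inversion — the fifth is in the bass.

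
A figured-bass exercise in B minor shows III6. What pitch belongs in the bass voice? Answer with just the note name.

III in B minor has root D; the chord is D-F#-A.
The figure 6 means first inversion — the third is in the bass.

F#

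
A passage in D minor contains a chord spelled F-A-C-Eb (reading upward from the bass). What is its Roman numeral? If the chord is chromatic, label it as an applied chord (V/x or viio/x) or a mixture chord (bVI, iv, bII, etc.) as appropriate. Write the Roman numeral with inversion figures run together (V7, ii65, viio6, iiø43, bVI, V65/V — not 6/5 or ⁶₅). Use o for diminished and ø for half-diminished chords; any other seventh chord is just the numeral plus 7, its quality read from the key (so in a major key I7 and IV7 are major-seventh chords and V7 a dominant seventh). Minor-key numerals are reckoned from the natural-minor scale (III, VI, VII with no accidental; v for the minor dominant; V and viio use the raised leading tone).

V7/VI

Stacked in thirds the chord is F-A-C-Eb: a dominant seventh chord on F.
F is not a diatonic chord root with this quality in D minor, but it lies a perfect fifth above Bb (VI), so the chord functions as an applied dominant of VI.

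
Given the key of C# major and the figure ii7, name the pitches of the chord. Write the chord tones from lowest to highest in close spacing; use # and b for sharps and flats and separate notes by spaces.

D# F# A# C#

The numeral's case and figure indicate a minor seventh chord. In C# major its root, the second degree, is D#.
Stacking thirds from D# gives D#-F#-A#-C#.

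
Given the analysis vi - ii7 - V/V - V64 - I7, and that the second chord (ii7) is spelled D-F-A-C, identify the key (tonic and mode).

C major

ii7 is given as D-F-A-C — a minor seventh chord with root D.
ii7 on D implies D is the supertonic; that puts the tonic at C, and the lowercase numeral fits major mode.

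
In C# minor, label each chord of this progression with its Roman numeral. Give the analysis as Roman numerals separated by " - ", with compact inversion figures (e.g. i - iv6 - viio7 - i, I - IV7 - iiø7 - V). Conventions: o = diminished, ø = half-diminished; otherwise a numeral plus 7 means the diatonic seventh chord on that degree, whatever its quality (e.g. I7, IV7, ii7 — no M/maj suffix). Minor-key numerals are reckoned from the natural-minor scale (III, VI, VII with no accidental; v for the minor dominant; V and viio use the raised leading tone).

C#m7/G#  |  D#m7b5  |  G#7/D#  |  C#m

C#m7/G#: minor seventh chord on C# = scale degree 1 → i43.
D#m7b5 has root D#, degree 2 in C# minor, so iiø7.
G#7/D#: dominant seventh chord on G# = scale degree 5 → V43.
C#m: minor triad on C# = scale degree 1 → i.

i43 - iiø7 - V43 - i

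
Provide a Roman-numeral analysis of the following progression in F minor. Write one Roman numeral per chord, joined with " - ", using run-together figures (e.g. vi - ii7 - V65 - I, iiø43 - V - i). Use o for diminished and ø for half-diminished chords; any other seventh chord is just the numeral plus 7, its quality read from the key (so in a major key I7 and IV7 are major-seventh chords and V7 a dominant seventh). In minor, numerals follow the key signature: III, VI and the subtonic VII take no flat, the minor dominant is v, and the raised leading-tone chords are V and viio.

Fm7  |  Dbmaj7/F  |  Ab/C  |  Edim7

i7 - VI65 - III6 - viio7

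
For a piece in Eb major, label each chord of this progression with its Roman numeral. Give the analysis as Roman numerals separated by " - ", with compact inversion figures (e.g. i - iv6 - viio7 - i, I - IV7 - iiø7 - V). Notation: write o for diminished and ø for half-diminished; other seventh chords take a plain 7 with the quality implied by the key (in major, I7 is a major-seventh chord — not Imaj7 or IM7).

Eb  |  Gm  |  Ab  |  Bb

I - iii - IV - V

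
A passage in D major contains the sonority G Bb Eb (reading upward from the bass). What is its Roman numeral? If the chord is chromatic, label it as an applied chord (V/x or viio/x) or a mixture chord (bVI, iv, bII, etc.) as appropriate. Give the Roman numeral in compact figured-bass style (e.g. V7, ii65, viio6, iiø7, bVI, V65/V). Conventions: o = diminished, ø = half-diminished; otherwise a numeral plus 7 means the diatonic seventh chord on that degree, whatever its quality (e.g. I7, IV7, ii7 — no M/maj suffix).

bII6

The pitches Eb-G-Bb form a major triad rooted on Eb.
Eb is the lowered second degree of D major (diatonic 2 would be E). This is the Neapolitan sixth — a major triad on the lowered second degree, here in its customary first inversion.
With G in the bass the chord is in first inversion, so the figured bass is 6.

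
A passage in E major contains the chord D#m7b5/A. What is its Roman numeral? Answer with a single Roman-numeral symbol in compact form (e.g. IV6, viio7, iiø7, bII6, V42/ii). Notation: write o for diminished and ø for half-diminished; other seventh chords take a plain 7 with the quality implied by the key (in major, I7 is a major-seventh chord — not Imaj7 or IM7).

viiø43

The pitches D#-F#-A-C# form a half-diminished seventh chord rooted on D#.
In E major, D# is the leading tone; the diatonic half-diminished seventh chord there is viiø7.
With A in the bass the chord is in second inversion, so the figured bass is 43.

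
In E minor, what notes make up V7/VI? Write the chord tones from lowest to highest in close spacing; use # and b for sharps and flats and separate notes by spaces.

G B D F

V7/VI is a secondary dominant — the dominant seventh of VI. VI in E minor is C, so the applied chord's root is G, a perfect fifth above.
Building a dominant seventh chord on G gives G-B-D-F.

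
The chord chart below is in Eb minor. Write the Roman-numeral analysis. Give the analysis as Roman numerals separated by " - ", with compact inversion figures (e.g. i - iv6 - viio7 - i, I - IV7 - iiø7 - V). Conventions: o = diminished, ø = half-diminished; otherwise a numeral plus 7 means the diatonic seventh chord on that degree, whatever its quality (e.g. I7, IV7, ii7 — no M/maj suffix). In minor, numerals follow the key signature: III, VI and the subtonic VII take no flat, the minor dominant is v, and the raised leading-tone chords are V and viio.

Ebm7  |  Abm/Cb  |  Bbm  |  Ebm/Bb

Ebm7 has root Eb, degree 1 in Eb minor, so i7.
Abm/Cb: root Ab is the subdominant; minor triad there is iv6.
Bbm has root Bb, degree 5 in Eb minor, so v.
Ebm/Bb: minor triad on Eb = scale degree 1 → i64.

i7 - iv6 - v - i64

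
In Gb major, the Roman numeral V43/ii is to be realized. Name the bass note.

The applied chord V43/ii is rooted on Eb: Eb-G-Bb-Db.
The figure 43 means second inversion — the fifth is in the bass.

Bb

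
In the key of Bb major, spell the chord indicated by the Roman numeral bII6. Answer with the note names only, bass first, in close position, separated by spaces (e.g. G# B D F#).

bII6 is the Neapolitan sixth — a major triad on the lowered second degree, here in its customary first inversion. In Bb major that root is Cb.
So the chord is Cb-Eb-Gb.
The figured bass 6 indicates first inversion, placing the third (Eb) in the bass: Eb-Gb-Cb.

Eb Gb Cb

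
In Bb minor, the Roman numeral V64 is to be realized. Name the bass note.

C

V in Bb minor has root F; the chord is F-A-C.
The figure 64 means second inversion — the fifth is in the bass.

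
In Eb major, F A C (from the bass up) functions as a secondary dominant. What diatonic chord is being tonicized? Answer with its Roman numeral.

V

The chord is a major triad on F.
A dominant resolves down a perfect fifth: F → Bb. In Eb major, Bb is scale degree 5, i.e. V.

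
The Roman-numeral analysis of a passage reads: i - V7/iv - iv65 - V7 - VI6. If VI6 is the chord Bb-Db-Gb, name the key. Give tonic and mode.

The anchor chord is a major triad on Gb, labeled VI6.
Counting down 5 scale steps from Gb places the tonic on Bb; a major triad on degree 6 is diatonic only in minor.

Bb minor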